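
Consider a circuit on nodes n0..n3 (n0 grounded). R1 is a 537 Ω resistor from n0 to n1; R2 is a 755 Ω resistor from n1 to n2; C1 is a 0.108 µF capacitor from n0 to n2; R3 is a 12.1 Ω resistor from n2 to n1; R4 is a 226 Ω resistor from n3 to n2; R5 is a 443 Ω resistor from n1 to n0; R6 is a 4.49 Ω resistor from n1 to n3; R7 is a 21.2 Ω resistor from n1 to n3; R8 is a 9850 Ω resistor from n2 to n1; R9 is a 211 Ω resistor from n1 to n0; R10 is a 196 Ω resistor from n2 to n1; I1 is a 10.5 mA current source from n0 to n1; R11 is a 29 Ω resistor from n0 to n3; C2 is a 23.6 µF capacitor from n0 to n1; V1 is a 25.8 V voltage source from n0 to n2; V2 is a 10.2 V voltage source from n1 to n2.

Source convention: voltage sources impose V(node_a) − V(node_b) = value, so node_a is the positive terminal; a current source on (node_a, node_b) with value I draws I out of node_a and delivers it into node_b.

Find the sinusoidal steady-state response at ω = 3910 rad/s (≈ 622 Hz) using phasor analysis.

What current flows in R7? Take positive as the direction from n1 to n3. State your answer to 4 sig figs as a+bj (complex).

-0.07528+0.000j A

Apply KCL at each of the 3 non-ground nodes and solve the resulting linear system.
Node n1: branches {R1, R2, R3, R5, R6, R7, R8, R9, R10, I1, C2, V2} → V_1 = -15.60+0.000j
Node n2: branches {R2, C1, R3, R4, R8, R10, V1, V2} → V_2 = -25.80+0.000j
Node n3: branches {R4, R6, R7, R11} → V_3 = -14.00+0.000j
Source currents: i(V1)=-0.6316-1.450j, i(V2)=-0.3302+1.440j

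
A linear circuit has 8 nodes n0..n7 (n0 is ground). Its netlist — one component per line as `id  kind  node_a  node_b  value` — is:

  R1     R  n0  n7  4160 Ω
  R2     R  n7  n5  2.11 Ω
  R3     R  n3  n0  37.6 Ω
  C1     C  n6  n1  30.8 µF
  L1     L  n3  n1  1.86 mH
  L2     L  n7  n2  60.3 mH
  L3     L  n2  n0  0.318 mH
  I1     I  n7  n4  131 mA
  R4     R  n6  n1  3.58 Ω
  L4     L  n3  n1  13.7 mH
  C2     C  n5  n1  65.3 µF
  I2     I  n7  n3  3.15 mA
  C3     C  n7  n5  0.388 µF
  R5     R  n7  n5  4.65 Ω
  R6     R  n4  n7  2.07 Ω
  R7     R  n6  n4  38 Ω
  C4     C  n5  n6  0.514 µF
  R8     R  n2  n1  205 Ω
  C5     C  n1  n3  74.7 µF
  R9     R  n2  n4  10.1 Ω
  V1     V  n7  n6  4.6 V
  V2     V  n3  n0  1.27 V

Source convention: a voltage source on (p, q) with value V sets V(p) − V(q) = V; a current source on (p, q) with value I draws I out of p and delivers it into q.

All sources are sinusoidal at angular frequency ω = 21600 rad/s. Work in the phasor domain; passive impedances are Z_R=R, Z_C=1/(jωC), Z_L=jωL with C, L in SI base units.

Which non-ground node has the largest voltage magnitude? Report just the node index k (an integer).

7

MNA unknowns: 7 node voltages V₁..V_7 plus 2 source currents (V1, V2)
R1: Y=0.0002404+0.000j on G[0,7]
R2: Y=0.4739+0.000j on G[7,5]
R3: Y=0.02660+0.000j on G[3,0]
C1: Y=0.000+0.6653j on G[6,1]
L1: Y=0.000-0.02489j on G[3,1]
L2: Y=0.000-0.0007678j on G[7,2]
L3: Y=0.000-0.1456j on G[2,0]
I1: z[7]−=0.131, z[4]+=0.131
R4: Y=0.2793+0.000j on G[6,1]
L4: Y=0.000-0.003379j on G[3,1]
C2: Y=0.000+1.410j on G[5,1]
I2: z[7]−=0.00315, z[3]+=0.00315
C3: Y=0.000+0.008381j on G[7,5]
R5: Y=0.2151+0.000j on G[7,5]
R6: Y=0.4831+0.000j on G[4,7]
R7: Y=0.02632+0.000j on G[6,4]
C4: Y=0.000+0.01110j on G[5,6]
R8: Y=0.004878+0.000j on G[2,1]
C5: Y=0.000+1.614j on G[1,3]
R9: Y=0.09901+0.000j on G[2,4]
V1: row V7−V6=4.6, i_V1 at 7,6
V2: row V3−V0=1.27, i_V2 at 3,0
solve → V1=1.312+0.1771j, V2=0.4542+1.901j, V3=1.270+0.000j, V4=3.212+1.343j, V5=2.173-0.5581j, V6=-0.8718+1.235j, V7=3.728+1.235j
aux → i_V1=-1.441-1.194j, i_V2=-0.3114+0.06582j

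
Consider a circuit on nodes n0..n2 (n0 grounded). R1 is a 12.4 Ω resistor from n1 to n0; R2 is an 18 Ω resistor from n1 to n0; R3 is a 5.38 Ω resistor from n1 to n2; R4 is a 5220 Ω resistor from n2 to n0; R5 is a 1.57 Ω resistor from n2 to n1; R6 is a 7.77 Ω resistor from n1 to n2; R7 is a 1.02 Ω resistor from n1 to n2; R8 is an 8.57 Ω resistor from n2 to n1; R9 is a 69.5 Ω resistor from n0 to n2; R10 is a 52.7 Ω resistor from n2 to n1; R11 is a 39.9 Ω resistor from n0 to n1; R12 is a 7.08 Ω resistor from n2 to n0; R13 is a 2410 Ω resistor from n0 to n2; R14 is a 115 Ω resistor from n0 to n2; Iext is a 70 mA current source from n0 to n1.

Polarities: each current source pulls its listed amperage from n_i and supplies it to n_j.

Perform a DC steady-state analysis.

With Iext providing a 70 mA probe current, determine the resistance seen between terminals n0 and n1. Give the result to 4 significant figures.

MNA unknowns: 2 node voltages V₁..V_2
R1: Y=0.08065 on G[1,0]
R2: Y=0.05556 on G[1,0]
R3: Y=0.1859 on G[1,2]
R4: Y=0.0001916 on G[2,0]
R5: Y=0.6369 on G[2,1]
R6: Y=0.1287 on G[1,2]
R7: Y=0.9804 on G[1,2]
R8: Y=0.1167 on G[2,1]
R9: Y=0.01439 on G[0,2]
R10: Y=0.01898 on G[2,1]
R11: Y=0.02506 on G[0,1]
R12: Y=0.1412 on G[2,0]
R13: Y=0.0004149 on G[0,2]
R14: Y=0.008696 on G[0,2]
Iext: z[0]−=0.07, z[1]+=0.07
solve → V1=0.2229, V2=0.2065

R_eq = 3.185 Ω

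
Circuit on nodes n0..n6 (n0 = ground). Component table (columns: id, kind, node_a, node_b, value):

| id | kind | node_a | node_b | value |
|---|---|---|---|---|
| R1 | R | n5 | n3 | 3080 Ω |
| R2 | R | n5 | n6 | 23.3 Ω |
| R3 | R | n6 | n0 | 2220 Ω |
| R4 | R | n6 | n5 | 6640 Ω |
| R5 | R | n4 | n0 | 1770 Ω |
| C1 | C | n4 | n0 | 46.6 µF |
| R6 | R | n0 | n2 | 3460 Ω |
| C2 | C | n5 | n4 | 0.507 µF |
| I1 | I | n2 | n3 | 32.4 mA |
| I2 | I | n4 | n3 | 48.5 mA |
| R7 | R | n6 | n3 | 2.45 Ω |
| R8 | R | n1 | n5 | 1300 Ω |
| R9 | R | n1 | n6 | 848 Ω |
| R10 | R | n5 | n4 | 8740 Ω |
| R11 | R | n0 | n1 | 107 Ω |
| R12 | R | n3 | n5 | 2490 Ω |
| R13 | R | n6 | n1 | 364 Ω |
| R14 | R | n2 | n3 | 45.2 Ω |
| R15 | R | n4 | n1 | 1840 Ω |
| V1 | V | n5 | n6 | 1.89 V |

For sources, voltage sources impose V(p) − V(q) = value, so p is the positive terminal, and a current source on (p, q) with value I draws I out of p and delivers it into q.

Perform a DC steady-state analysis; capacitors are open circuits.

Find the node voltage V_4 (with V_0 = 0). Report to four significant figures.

MNA unknowns: 6 node voltages V₁..V_6 plus 1 source current (V1)
R1: Y=0.0003247 on G[5,3]
R2: Y=0.04292 on G[5,6]
R3: Y=0.0004505 on G[6,0]
R4: Y=0.0001506 on G[6,5]
R5: Y=0.0005650 on G[4,0]
C1: Y=0.000 on G[4,0]
R6: Y=0.0002890 on G[0,2]
C2: Y=0.000 on G[5,4]
I1: z[2]−=0.0324, z[3]+=0.0324
I2: z[4]−=0.0485, z[3]+=0.0485
R7: Y=0.4082 on G[6,3]
R8: Y=0.0007692 on G[1,5]
R9: Y=0.001179 on G[1,6]
R10: Y=0.0001144 on G[5,4]
R11: Y=0.009346 on G[0,1]
R12: Y=0.0004016 on G[3,5]
R13: Y=0.002747 on G[6,1]
R14: Y=0.02212 on G[2,3]
R15: Y=0.0005435 on G[4,1]
V1: row V5−V6=1.89, i_V1 at 5,6
solve → V1=1.617, V2=7.652, V3=9.217, V4=-37.91, V5=10.99, V6=9.100
aux → i_V1=-0.09549

-37.91 V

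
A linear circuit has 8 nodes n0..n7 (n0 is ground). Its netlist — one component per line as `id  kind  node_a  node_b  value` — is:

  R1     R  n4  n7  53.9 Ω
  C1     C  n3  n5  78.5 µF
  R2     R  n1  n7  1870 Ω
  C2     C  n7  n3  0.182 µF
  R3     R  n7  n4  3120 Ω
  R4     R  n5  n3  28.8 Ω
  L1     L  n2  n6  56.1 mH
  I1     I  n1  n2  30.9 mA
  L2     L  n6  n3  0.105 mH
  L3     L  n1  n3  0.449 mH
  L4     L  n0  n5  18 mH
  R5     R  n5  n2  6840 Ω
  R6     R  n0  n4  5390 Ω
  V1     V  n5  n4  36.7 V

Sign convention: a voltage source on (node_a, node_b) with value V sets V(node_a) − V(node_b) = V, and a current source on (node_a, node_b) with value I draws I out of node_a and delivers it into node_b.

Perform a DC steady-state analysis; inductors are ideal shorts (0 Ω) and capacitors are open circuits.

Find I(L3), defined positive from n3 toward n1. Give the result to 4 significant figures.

Apply KCL at each of the 7 non-ground nodes and solve the resulting linear system.
Node n1: branches {R2, I1, L3} → V_1 = -0.5393
Node n2: branches {L1, I1, R5} → V_2 = -0.5393
Node n3: branches {C1, C2, R4, L2, L3} → V_3 = -0.5393
Node n4: branches {R1, R3, R6, V1} → V_4 = -36.70
Node n5: branches {C1, R4, L4, R5, V1} → V_5 = 0.000
Node n6: branches {L1, L2} → V_6 = -0.5393
Node n7: branches {R1, R2, C2, R3} → V_7 = -35.70
Source currents: i(L1)=0.03098, i(L2)=0.03098, i(L3)=-0.04970, i(L4)=-0.006809, i(V1)=-0.02561

0.04970 A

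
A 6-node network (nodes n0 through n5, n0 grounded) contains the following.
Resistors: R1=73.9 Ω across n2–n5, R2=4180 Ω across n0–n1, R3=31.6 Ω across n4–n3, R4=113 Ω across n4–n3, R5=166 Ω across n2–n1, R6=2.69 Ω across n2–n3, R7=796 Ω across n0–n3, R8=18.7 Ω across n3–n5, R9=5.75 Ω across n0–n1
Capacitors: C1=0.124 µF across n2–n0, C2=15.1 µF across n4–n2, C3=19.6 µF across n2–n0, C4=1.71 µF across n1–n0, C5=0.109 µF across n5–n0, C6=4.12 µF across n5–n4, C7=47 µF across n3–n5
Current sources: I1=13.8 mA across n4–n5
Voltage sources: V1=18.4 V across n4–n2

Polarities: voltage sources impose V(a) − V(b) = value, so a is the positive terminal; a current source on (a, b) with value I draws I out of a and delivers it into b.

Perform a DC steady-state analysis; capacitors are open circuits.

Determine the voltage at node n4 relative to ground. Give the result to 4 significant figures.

Element admittances at DC:
  Y(R1) = 0.01353 S between n2,n5
  Y(R2) = 0.0002392 S between n0,n1
  Y(C1) = 0.000 S between n2,n0
  Y(C2) = 0.000 S between n4,n2
  Y(C3) = 0.000 S between n2,n0
  Y(R3) = 0.03165 S between n4,n3
  Y(R4) = 0.008850 S between n4,n3
  Y(C4) = 0.000 S between n1,n0
  Y(C5) = 0.000 S between n5,n0
  Y(C6) = 0.000 S between n5,n4
  Y(C7) = 0.000 S between n3,n5
  Y(R5) = 0.006024 S between n2,n1
  Y(R6) = 0.3717 S between n2,n3
  Y(R7) = 0.001256 S between n0,n3
  Y(R8) = 0.05348 S between n3,n5
  I1: injects 0.0138 A into n5 (from n4)
  Y(R9) = 0.1739 S between n0,n1
  V1: constraint V(n4)−V(n2) = 18.4
Assemble and solve the 6×6 MNA system:
  V(n1)=-0.01058  V(n2)=-0.3164  V(n3)=1.467  V(n4)=18.08  V(n5)=1.312
  i(V1)=-0.6867

18.08 V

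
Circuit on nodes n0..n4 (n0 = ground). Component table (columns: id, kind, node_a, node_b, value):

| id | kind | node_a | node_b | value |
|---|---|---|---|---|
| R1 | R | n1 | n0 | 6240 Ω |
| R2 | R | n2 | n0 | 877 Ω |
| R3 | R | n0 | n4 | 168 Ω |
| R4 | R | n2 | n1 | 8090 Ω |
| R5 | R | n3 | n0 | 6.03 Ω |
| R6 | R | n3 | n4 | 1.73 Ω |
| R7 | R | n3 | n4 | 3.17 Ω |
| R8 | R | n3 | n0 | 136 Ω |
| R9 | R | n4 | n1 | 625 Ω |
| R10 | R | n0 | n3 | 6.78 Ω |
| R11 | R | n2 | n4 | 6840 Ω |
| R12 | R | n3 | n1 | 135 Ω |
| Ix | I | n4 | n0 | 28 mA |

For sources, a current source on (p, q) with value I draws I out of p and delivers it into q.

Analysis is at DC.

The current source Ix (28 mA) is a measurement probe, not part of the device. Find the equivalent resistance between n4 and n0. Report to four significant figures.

Apply KCL at each of the 4 non-ground nodes and solve the resulting linear system.
Node n1: branches {R1, R4, R9, R12} → V_1 = -0.08797
Node n2: branches {R2, R4, R11} → V_2 = -0.01969
Node n3: branches {R5, R6, R7, R8, R10, R12} → V_3 = -0.08505
Node n4: branches {R3, R6, R7, R9, R11, Ix} → V_4 = -0.1156

R_eq = 4.127 Ω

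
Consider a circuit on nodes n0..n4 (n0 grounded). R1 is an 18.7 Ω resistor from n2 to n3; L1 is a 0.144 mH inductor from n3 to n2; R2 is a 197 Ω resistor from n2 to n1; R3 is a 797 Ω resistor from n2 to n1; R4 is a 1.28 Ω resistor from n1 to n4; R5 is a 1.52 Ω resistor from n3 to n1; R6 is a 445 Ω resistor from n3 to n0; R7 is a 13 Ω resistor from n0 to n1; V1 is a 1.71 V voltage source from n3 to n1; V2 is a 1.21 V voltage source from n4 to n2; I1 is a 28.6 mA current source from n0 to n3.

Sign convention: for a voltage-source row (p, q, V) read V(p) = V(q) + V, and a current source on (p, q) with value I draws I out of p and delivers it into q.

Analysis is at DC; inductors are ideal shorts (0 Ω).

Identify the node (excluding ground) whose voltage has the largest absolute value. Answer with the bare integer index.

4

MNA unknowns: 4 node voltages V₁..V_4 plus 3 source currents (L1, V1, V2)
R1: Y=0.05348 on G[2,3]
L1: row V3−V2=0, i_L1 at 3,2
R2: Y=0.005076 on G[2,1]
R3: Y=0.001255 on G[2,1]
R4: Y=0.7812 on G[1,4]
R5: Y=0.6579 on G[3,1]
R6: Y=0.002247 on G[3,0]
R7: Y=0.07692 on G[0,1]
V1: row V3−V1=1.71, i_V1 at 3,1
V2: row V4−V2=1.21, i_V2 at 4,2
I1: z[0]−=0.0286, z[3]+=0.0286
solve → V1=0.3127, V2=2.023, V3=2.023, V4=3.233
aux → i_L1=2.292, i_V1=-3.393, i_V2=-2.281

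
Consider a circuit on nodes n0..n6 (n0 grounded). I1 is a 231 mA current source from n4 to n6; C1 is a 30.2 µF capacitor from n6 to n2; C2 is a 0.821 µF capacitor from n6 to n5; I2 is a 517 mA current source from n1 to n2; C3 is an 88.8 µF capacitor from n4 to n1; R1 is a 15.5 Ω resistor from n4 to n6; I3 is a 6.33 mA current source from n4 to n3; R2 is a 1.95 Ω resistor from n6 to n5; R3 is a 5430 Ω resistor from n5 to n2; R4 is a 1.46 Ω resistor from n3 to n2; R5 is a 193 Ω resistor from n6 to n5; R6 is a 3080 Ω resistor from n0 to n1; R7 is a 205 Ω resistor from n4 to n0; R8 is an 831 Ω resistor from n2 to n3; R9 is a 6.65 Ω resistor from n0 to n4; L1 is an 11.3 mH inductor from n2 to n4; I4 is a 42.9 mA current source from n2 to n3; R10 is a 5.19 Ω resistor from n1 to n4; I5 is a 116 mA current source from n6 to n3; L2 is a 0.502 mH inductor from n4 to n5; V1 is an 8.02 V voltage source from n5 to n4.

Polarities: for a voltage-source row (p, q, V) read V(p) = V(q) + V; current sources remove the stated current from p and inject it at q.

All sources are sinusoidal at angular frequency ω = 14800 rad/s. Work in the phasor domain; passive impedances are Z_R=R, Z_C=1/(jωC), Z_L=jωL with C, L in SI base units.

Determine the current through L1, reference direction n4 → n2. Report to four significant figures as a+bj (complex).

0.008186+0.05117j A

MNA unknowns: 6 node voltages V₁..V_6 plus 1 source current (V1)
I1: z[4]−=0.231, z[6]+=0.231
C1: Y=0.000+0.4470j on G[6,2]
C2: Y=0.000+0.01215j on G[6,5]
I2: z[1]−=0.517, z[2]+=0.517
C3: Y=0.000+1.314j on G[4,1]
R1: Y=0.06452+0.000j on G[4,6]
I3: z[4]−=0.00633, z[3]+=0.00633
R2: Y=0.5128+0.000j on G[6,5]
R3: Y=0.0001842+0.000j on G[5,2]
R4: Y=0.6849+0.000j on G[3,2]
R5: Y=0.005181+0.000j on G[6,5]
R6: Y=0.0003247+0.000j on G[0,1]
R7: Y=0.004878+0.000j on G[4,0]
R8: Y=0.001203+0.000j on G[2,3]
R9: Y=0.1504+0.000j on G[0,4]
L1: Y=0.000-0.005979j on G[2,4]
I4: z[2]−=0.0429, z[3]+=0.0429
R10: Y=0.1927+0.000j on G[1,4]
I5: z[6]−=0.116, z[3]+=0.116
L2: Y=0.000-0.1346j on G[4,5]
V1: row V5−V4=8.02, i_V1 at 5,4
solve → V1=-0.05643+0.3843j, V2=8.557-1.370j, V3=8.798-1.370j, V4=0.0001180-0.0008036j, V5=8.020-0.0008036j, V6=8.442+0.07866j
aux → i_V1=0.2179+1.126j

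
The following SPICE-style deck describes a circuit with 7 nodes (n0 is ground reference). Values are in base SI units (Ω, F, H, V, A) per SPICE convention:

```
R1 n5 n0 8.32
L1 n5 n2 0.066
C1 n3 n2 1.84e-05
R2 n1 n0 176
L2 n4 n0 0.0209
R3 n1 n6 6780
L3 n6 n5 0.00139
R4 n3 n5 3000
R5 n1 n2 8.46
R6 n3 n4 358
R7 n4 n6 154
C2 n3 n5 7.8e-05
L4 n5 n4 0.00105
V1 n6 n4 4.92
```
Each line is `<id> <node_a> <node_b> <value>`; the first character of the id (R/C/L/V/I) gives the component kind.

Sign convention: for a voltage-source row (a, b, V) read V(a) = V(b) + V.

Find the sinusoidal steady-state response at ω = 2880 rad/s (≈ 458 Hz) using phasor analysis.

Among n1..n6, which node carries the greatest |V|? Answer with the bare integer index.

6

Apply KCL at each of the 6 non-ground nodes and solve the resulting linear system.
Node n1: branches {R2, R3, R5} → V_1 = 0.06661-0.2301j
Node n2: branches {L1, C1, R5} → V_2 = 0.06629-0.2411j
Node n3: branches {C1, R4, R6, C2} → V_3 = 0.03826-0.2432j
Node n4: branches {L2, R6, R7, L4, V1} → V_4 = -2.027-0.2529j
Node n5: branches {R1, L1, L3, R4, C2, L4} → V_5 = 0.03181-0.2694j
Node n6: branches {R3, L3, R7, V1} → V_6 = 2.893-0.2529j
Source currents: i(V1)=-0.03648+0.7146j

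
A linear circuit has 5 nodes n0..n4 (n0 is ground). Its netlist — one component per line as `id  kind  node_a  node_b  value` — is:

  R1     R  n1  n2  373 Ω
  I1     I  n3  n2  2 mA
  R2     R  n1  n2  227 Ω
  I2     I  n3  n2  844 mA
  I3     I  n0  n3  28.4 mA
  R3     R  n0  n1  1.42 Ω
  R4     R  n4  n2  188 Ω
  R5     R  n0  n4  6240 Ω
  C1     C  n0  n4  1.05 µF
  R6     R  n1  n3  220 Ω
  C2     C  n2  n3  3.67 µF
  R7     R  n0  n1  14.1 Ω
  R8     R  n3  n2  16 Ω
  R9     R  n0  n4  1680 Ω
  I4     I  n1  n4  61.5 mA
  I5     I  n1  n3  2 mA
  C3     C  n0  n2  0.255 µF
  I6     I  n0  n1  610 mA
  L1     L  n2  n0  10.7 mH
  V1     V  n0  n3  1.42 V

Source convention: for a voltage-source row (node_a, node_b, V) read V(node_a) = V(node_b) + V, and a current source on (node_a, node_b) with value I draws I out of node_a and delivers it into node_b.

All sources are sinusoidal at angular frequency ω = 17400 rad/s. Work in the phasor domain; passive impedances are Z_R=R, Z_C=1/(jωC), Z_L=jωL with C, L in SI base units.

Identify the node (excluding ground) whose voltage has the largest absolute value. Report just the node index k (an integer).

2

Element admittances at ω=17400 rad/s:
  Y(R1) = 0.002681+0.000j S between n1,n2
  I1: injects 0.002 A into n2 (from n3)
  Y(R2) = 0.004405+0.000j S between n1,n2
  I2: injects 0.844 A into n2 (from n3)
  I3: injects 0.0284 A into n3 (from n0)
  Y(R3) = 0.7042+0.000j S between n0,n1
  Y(R4) = 0.005319+0.000j S between n4,n2
  Y(R5) = 0.0001603+0.000j S between n0,n4
  Y(C1) = 0.000+0.01827j S between n0,n4
  Y(R6) = 0.004545+0.000j S between n1,n3
  Y(C2) = 0.000+0.06386j S between n2,n3
  Y(R7) = 0.07092+0.000j S between n0,n1
  Y(R8) = 0.06250+0.000j S between n3,n2
  Y(R9) = 0.0005952+0.000j S between n0,n4
  I4: injects 0.0615 A into n4 (from n1)
  I5: injects 0.002 A into n3 (from n1)
  Y(C3) = 0.000+0.004437j S between n0,n2
  I6: injects 0.61 A into n1 (from n0)
  Y(L1) = 0.000-0.005371j S between n2,n0
  V1: constraint V(n0)−V(n3) = 1.42
Assemble and solve the 5×5 MNA system:
  V(n1)=0.7332-0.05338j  V(n2)=5.193-5.927j  V(n3)=-1.420+0.000j  V(n4)=-0.09328-4.909j
  i(V1)=0.01400-0.05164j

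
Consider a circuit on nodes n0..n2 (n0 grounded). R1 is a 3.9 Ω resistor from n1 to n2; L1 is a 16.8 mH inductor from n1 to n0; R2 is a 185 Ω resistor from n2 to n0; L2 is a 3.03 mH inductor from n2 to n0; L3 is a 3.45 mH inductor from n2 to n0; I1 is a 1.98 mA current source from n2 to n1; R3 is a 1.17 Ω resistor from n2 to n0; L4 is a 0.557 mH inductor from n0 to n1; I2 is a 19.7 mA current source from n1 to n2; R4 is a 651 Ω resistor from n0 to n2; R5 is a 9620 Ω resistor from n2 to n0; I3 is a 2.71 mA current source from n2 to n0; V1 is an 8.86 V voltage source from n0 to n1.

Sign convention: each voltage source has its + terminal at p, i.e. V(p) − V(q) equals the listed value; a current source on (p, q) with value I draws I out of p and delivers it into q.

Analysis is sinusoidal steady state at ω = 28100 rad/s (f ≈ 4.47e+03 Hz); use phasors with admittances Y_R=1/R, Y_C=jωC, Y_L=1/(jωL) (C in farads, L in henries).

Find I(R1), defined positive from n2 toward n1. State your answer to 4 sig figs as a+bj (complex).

1.754-0.01021j A

Element admittances at ω=28100 rad/s:
  Y(R1) = 0.2564+0.000j S between n1,n2
  Y(L1) = 0.000-0.002118j S between n1,n0
  Y(R2) = 0.005405+0.000j S between n2,n0
  Y(L2) = 0.000-0.01174j S between n2,n0
  Y(L3) = 0.000-0.01032j S between n2,n0
  I1: injects 0.00198 A into n1 (from n2)
  Y(R3) = 0.8547+0.000j S between n2,n0
  Y(L4) = 0.000-0.06389j S between n0,n1
  I2: injects 0.0197 A into n2 (from n1)
  Y(R4) = 0.001536+0.000j S between n0,n2
  Y(R5) = 0.0001040+0.000j S between n2,n0
  I3: injects 0.00271 A into n0 (from n2)
  V1: constraint V(n0)−V(n1) = 8.86
Assemble and solve the 3×3 MNA system:
  V(n1)=-8.860+0.000j  V(n2)=-2.018-0.03980j
  i(V1)=-1.737+0.5950j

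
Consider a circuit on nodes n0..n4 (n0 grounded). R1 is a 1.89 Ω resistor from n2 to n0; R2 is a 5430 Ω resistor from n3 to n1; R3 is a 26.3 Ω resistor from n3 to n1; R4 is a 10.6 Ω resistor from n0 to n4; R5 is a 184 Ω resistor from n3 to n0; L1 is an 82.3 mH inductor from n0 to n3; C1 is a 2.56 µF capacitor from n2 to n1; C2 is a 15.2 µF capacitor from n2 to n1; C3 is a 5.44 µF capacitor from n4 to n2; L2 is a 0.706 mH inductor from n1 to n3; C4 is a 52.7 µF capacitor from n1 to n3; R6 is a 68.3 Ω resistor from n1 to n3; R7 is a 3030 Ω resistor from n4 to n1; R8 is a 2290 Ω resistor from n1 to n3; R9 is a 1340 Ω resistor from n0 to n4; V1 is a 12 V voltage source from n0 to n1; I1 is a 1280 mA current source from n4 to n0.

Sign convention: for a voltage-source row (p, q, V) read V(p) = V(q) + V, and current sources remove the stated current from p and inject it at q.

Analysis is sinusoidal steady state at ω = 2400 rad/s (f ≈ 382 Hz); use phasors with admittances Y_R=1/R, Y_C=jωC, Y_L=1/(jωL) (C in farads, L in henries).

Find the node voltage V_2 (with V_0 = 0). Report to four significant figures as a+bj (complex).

-0.1771-1.270j V

Element admittances at ω=2400 rad/s:
  Y(R1) = 0.5291+0.000j S between n2,n0
  Y(R2) = 0.0001842+0.000j S between n3,n1
  Y(R3) = 0.03802+0.000j S between n3,n1
  Y(R4) = 0.09434+0.000j S between n0,n4
  Y(R5) = 0.005435+0.000j S between n3,n0
  Y(L1) = 0.000-0.005063j S between n0,n3
  Y(C1) = 0.000+0.006144j S between n2,n1
  Y(C2) = 0.000+0.03648j S between n2,n1
  Y(C3) = 0.000+0.01306j S between n4,n2
  Y(L2) = 0.000-0.5902j S between n1,n3
  Y(C4) = 0.000+0.1265j S between n1,n3
  Y(R6) = 0.01464+0.000j S between n1,n3
  Y(R7) = 0.0003300+0.000j S between n4,n1
  Y(R8) = 0.0004367+0.000j S between n1,n3
  Y(R9) = 0.0007463+0.000j S between n0,n4
  V1: constraint V(n0)−V(n1) = 12
  I1: injects 1.28 A into n0 (from n4)
Assemble and solve the 5×5 MNA system:
  V(n1)=-12.00+0.000j  V(n2)=-0.1771-1.270j  V(n3)=-11.86+0.1210j  V(n4)=-13.04+1.760j
  i(V1)=-0.1176-0.4438j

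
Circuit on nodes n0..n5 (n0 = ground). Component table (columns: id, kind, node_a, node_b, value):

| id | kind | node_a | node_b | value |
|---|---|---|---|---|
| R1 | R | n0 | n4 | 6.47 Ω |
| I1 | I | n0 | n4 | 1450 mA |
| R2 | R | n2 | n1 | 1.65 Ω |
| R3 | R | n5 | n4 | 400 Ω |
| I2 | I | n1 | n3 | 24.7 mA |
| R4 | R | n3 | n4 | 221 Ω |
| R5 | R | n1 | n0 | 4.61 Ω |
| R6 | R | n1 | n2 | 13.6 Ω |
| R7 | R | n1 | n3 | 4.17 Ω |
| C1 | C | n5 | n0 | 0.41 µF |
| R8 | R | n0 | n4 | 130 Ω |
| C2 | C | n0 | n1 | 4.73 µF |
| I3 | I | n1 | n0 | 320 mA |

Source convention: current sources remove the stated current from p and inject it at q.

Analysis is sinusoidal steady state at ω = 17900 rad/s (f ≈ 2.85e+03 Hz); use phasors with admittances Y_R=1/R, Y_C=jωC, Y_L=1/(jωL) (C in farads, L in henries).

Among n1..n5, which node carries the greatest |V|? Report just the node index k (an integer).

4

MNA unknowns: 5 node voltages V₁..V_5
R1: Y=0.1546+0.000j on G[0,4]
I1: z[0]−=1.45, z[4]+=1.45
R2: Y=0.6061+0.000j on G[2,1]
R3: Y=0.002500+0.000j on G[5,4]
I2: z[1]−=0.0247, z[3]+=0.0247
R4: Y=0.004525+0.000j on G[3,4]
R5: Y=0.2169+0.000j on G[1,0]
R6: Y=0.07353+0.000j on G[1,2]
R7: Y=0.2398+0.000j on G[1,3]
C1: Y=0.000+0.007339j on G[5,0]
R8: Y=0.007692+0.000j on G[0,4]
C2: Y=0.000+0.08467j on G[0,1]
I3: z[1]−=0.32, z[0]+=0.32
solve → V1=-1.113+0.4253j, V2=-1.113+0.4253j, V3=-0.8332+0.4169j, V4=8.557-0.02747j, V5=0.8813-2.615j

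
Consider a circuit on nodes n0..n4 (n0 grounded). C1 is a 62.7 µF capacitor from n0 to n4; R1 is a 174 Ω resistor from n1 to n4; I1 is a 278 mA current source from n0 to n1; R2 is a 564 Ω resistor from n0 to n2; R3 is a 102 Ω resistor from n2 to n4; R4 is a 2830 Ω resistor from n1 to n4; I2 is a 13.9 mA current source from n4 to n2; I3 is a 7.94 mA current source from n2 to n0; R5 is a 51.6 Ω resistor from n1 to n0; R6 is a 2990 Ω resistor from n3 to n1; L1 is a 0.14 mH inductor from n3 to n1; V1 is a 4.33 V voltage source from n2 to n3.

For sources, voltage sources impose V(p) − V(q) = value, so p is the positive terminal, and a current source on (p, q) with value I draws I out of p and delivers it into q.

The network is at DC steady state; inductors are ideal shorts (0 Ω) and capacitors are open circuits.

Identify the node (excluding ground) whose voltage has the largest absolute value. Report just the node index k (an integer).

2

Apply KCL at each of the 4 non-ground nodes and solve the resulting linear system.
Node n1: branches {R1, I1, R4, R5, R6, L1} → V_1 = 12.40
Node n2: branches {R2, R3, I2, I3, V1} → V_2 = 16.73
Node n3: branches {R6, L1, V1} → V_3 = 12.40
Node n4: branches {C1, R1, R3, R4, I2} → V_4 = 14.20
Source currents: i(L1)=-0.04856, i(V1)=-0.04856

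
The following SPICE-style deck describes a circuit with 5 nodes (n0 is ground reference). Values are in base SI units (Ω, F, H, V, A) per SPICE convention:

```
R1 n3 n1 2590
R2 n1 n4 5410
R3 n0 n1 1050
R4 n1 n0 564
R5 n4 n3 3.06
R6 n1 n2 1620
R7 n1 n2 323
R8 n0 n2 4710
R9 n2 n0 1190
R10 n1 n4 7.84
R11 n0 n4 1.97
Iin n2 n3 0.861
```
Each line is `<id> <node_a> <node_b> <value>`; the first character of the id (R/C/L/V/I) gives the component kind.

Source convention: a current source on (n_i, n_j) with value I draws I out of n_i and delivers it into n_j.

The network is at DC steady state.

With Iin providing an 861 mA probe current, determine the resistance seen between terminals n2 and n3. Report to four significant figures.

R_eq = 217.6 Ω

Element admittances at DC:
  Y(R1) = 0.0003861 S between n3,n1
  Y(R2) = 0.0001848 S between n1,n4
  Y(R3) = 0.0009524 S between n0,n1
  Y(R4) = 0.001773 S between n1,n0
  Y(R5) = 0.3268 S between n4,n3
  Y(R6) = 0.0006173 S between n1,n2
  Y(R7) = 0.003096 S between n1,n2
  Y(R8) = 0.0002123 S between n0,n2
  Y(R9) = 0.0008403 S between n2,n0
  Y(R10) = 0.1276 S between n1,n4
  Y(R11) = 0.5076 S between n0,n4
  Iin: injects 0.861 A into n3 (from n2)
Assemble and solve the 4×4 MNA system:
  V(n1)=-4.691  V(n2)=-184.3  V(n3)=3.033  V(n4)=0.4074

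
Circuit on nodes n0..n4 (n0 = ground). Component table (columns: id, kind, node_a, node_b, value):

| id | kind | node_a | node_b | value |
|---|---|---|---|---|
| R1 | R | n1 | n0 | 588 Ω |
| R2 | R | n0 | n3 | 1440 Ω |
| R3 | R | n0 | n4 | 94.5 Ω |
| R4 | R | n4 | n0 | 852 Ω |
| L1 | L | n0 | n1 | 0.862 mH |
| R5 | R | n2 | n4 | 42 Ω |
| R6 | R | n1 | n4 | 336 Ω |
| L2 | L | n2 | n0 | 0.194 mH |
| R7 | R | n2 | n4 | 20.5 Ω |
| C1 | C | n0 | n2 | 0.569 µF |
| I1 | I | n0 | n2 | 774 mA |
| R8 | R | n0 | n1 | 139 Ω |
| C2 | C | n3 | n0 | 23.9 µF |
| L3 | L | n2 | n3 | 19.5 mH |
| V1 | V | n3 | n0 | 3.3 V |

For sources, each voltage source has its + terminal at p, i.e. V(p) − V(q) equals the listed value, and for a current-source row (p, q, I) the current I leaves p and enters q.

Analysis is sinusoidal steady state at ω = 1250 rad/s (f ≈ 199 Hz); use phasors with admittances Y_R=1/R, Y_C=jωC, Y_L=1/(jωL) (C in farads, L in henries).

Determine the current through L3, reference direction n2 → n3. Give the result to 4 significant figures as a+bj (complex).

Apply KCL at each of the 4 non-ground nodes and solve the resulting linear system.
Node n1: branches {R1, L1, R6, R8} → V_1 = -0.0004941+9.440e-05j
Node n2: branches {R5, L2, R7, C1, I1, L3} → V_2 = 0.03306+0.1858j
Node n3: branches {R2, C2, L3, V1} → V_3 = 3.300+0.000j
Node n4: branches {R3, R4, R5, R6, R7} → V_4 = 0.02747+0.1544j
Source currents: i(V1)=0.005330+0.03544j

0.007622+0.1340j A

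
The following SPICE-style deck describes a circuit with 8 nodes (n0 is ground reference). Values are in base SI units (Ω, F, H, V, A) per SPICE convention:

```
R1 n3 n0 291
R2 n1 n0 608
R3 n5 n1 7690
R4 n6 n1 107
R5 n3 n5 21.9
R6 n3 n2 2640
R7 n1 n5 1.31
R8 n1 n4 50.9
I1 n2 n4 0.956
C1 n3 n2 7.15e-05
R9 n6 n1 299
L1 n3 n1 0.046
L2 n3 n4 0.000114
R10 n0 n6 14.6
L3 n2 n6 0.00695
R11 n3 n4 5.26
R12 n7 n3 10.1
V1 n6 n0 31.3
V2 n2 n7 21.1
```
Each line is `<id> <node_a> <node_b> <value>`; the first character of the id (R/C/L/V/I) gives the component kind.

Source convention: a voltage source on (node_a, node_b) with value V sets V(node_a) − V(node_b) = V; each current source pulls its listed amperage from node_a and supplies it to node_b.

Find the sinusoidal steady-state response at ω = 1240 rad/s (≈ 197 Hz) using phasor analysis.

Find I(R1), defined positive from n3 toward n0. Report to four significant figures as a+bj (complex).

MNA unknowns: 7 node voltages V₁..V_7 plus 2 source currents (V1, V2)
R1: Y=0.003436+0.000j on G[3,0]
R2: Y=0.001645+0.000j on G[1,0]
R3: Y=0.0001300+0.000j on G[5,1]
R4: Y=0.009346+0.000j on G[6,1]
R5: Y=0.04566+0.000j on G[3,5]
R6: Y=0.0003788+0.000j on G[3,2]
R7: Y=0.7634+0.000j on G[1,5]
R8: Y=0.01965+0.000j on G[1,4]
I1: z[2]−=0.956, z[4]+=0.956
C1: Y=0.000+0.08866j on G[3,2]
R9: Y=0.003344+0.000j on G[6,1]
L1: Y=0.000-0.01753j on G[3,1]
L2: Y=0.000-7.074j on G[3,4]
R10: Y=0.06849+0.000j on G[0,6]
L3: Y=0.000-0.1160j on G[2,6]
R11: Y=0.1901+0.000j on G[3,4]
R12: Y=0.09901+0.000j on G[7,3]
V1: row V6−V0=31.3, i_V1 at 6,0
V2: row V2−V7=21.1, i_V2 at 2,7
solve → V1=25.61+4.279j, V2=31.98-0.4792j, V3=24.92+5.022j, V4=24.93+5.159j, V5=25.57+4.321j, V6=31.30+0.000j, V7=10.88-0.4792j
aux → i_V1=-2.272-0.02429j, i_V2=-1.391-0.5446j

0.08565+0.01726j A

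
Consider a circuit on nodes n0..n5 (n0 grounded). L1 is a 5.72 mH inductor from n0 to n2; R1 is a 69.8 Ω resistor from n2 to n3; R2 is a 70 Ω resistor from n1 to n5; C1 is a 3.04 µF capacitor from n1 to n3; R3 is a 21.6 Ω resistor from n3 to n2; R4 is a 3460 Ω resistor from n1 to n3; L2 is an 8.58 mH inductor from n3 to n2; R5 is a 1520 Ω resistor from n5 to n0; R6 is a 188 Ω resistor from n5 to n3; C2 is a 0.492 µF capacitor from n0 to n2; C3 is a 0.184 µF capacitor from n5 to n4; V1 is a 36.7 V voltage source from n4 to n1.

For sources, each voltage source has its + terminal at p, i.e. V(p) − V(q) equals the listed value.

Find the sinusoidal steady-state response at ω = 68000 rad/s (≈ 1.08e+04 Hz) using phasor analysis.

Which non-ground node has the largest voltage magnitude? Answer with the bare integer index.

Element admittances at ω=68000 rad/s:
  Y(L1) = 0.000-0.002571j S between n0,n2
  Y(R1) = 0.01433+0.000j S between n2,n3
  Y(R2) = 0.01429+0.000j S between n1,n5
  Y(C1) = 0.000+0.2067j S between n1,n3
  Y(R3) = 0.04630+0.000j S between n3,n2
  Y(R4) = 0.0002890+0.000j S between n1,n3
  Y(L2) = 0.000-0.001714j S between n3,n2
  Y(R5) = 0.0006579+0.000j S between n5,n0
  Y(R6) = 0.005319+0.000j S between n5,n3
  Y(C2) = 0.000+0.03346j S between n0,n2
  Y(C3) = 0.000+0.01251j S between n5,n4
  V1: constraint V(n4)−V(n1) = 36.7
Assemble and solve the 6×6 MNA system:
  V(n1)=-0.9276+0.2943j  V(n2)=-0.3530+0.1977j  V(n3)=-0.4485+0.01512j  V(n4)=35.77+0.2943j  V(n5)=9.279+16.57j
  i(V1)=-0.2037-0.3315j

4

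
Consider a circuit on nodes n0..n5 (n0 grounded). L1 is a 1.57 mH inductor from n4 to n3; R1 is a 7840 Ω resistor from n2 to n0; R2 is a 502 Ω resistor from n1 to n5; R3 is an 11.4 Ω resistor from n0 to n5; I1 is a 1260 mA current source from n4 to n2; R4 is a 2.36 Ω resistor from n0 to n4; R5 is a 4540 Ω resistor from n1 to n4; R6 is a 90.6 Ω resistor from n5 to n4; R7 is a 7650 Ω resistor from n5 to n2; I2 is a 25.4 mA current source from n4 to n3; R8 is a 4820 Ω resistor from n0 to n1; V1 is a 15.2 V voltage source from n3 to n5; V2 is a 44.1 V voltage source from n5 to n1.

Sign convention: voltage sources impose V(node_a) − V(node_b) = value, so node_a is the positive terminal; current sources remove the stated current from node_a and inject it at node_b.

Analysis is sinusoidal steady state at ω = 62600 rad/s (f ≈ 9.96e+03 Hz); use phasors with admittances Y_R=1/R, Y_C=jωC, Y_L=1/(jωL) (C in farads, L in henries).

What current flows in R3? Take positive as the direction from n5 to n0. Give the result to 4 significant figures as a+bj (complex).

0.5491+0.2127j A

MNA unknowns: 5 node voltages V₁..V_5 plus 2 source currents (V1, V2)
L1: Y=0.000-0.01017j on G[4,3]
R1: Y=0.0001276+0.000j on G[2,0]
R2: Y=0.001992+0.000j on G[1,5]
R3: Y=0.08772+0.000j on G[0,5]
I1: z[4]−=1.26, z[2]+=1.26
R4: Y=0.4237+0.000j on G[0,4]
R5: Y=0.0002203+0.000j on G[1,4]
R6: Y=0.01104+0.000j on G[5,4]
R7: Y=0.0001307+0.000j on G[5,2]
I2: z[4]−=0.0254, z[3]+=0.0254
R8: Y=0.0002075+0.000j on G[0,1]
V1: row V3−V5=15.2, i_V1 at 3,5
V2: row V5−V1=44.1, i_V2 at 5,1
solve → V1=-37.84+2.425j, V2=4882+1.227j, V3=21.46+2.425j, V4=-2.747-0.5035j, V5=6.260+2.425j
aux → i_V1=-0.004392+0.2463j, i_V2=-0.1034+0.001148j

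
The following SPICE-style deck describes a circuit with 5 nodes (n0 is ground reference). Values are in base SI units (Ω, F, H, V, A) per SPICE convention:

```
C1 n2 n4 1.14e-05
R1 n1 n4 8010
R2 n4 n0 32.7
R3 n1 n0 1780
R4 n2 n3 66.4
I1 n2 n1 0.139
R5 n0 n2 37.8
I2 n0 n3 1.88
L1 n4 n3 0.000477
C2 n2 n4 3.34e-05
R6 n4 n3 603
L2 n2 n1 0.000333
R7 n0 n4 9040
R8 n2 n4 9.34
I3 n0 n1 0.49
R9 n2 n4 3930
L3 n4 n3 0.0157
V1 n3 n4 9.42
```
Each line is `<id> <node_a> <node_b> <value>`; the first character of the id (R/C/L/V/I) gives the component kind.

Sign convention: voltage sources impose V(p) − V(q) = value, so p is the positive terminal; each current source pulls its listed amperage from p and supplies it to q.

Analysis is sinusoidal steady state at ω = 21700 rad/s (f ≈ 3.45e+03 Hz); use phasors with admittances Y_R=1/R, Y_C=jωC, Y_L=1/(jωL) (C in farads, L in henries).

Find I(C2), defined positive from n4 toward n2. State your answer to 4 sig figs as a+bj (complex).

0.3490+0.05052j A

Element admittances at ω=21700 rad/s:
  Y(C1) = 0.000+0.2474j S between n2,n4
  Y(R1) = 0.0001248+0.000j S between n1,n4
  Y(R2) = 0.03058+0.000j S between n4,n0
  Y(R3) = 0.0005618+0.000j S between n1,n0
  Y(R4) = 0.01506+0.000j S between n2,n3
  I1: injects 0.139 A into n1 (from n2)
  Y(R5) = 0.02646+0.000j S between n0,n2
  I2: injects 1.88 A into n3 (from n0)
  Y(L1) = 0.000-0.09661j S between n4,n3
  Y(C2) = 0.000+0.7248j S between n2,n4
  Y(R6) = 0.001658+0.000j S between n4,n3
  Y(L2) = 0.000-0.1384j S between n2,n1
  Y(R7) = 0.0001106+0.000j S between n0,n4
  Y(R8) = 0.1071+0.000j S between n2,n4
  I3: injects 0.49 A into n1 (from n0)
  Y(R9) = 0.0002545+0.000j S between n2,n4
  Y(L3) = 0.000-0.002935j S between n4,n3
  V1: constraint V(n3)−V(n4) = 9.42
Assemble and solve the 5×5 MNA system:
  V(n1)=41.05+4.592j  V(n2)=41.03+0.2135j  V(n3)=50.52-0.2681j  V(n4)=41.10-0.2681j
  i(V1)=1.721+0.9450j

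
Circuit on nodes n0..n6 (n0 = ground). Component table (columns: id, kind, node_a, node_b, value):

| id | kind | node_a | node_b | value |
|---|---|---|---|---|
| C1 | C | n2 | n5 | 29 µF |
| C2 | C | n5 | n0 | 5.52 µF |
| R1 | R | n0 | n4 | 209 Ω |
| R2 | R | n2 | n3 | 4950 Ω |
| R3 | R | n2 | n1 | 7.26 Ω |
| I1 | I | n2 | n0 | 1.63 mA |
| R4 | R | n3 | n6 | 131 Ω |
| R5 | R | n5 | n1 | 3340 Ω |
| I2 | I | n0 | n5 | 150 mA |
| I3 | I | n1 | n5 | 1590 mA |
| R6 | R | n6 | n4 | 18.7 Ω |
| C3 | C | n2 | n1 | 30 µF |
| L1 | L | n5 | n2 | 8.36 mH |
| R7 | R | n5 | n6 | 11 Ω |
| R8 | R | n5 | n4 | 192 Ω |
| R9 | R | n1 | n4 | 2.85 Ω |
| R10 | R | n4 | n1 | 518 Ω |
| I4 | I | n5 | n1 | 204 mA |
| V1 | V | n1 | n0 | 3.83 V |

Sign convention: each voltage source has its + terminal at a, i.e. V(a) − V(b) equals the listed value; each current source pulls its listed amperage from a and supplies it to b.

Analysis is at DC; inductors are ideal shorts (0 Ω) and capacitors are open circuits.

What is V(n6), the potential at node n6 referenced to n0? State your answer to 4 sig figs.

9.712 V

MNA unknowns: 6 node voltages V₁..V_6 plus 2 source currents (L1, V1)
C1: Y=0.000 on G[2,5]
C2: Y=0.000 on G[5,0]
R1: Y=0.004785 on G[0,4]
R2: Y=0.0002020 on G[2,3]
R3: Y=0.1377 on G[2,1]
I1: z[2]−=0.00163, z[0]+=0.00163
R4: Y=0.007634 on G[3,6]
R5: Y=0.0002994 on G[5,1]
I2: z[0]−=0.15, z[5]+=0.15
I3: z[1]−=1.59, z[5]+=1.59
R6: Y=0.05348 on G[6,4]
C3: Y=0.000 on G[2,1]
L1: row V5−V2=0, i_L1 at 5,2
R7: Y=0.09091 on G[5,6]
R8: Y=0.005208 on G[5,4]
R9: Y=0.3509 on G[1,4]
R10: Y=0.001931 on G[4,1]
I4: z[5]−=0.204, z[1]+=0.204
V1: row V1−V0=3.83, i_V1 at 1,0
solve → V1=3.830, V2=12.68, V3=9.789, V4=4.652, V5=12.68, V6=9.712
aux → i_L1=1.222, i_V1=0.1261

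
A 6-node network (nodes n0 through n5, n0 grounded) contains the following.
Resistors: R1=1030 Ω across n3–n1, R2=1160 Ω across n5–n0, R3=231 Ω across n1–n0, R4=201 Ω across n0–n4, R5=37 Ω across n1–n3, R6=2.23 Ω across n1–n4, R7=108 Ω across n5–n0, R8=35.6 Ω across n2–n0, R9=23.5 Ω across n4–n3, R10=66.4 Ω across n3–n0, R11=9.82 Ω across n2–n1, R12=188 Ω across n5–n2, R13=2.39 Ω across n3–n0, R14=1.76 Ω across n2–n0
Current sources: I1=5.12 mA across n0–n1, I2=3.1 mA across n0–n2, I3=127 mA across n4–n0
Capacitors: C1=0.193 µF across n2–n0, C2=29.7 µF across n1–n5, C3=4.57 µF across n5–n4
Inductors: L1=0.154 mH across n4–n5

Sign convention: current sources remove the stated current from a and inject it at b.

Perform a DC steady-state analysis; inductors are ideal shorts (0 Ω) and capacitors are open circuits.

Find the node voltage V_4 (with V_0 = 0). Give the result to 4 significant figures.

MNA unknowns: 5 node voltages V₁..V_5 plus 1 source current (L1)
R1: Y=0.0009709 on G[3,1]
I1: z[0]−=0.00512, z[1]+=0.00512
C1: Y=0.000 on G[2,0]
R2: Y=0.0008621 on G[5,0]
R3: Y=0.004329 on G[1,0]
I2: z[0]−=0.0031, z[2]+=0.0031
R4: Y=0.004975 on G[0,4]
R5: Y=0.02703 on G[1,3]
R6: Y=0.4484 on G[1,4]
R7: Y=0.009259 on G[5,0]
R8: Y=0.02809 on G[2,0]
R9: Y=0.04255 on G[4,3]
R10: Y=0.01506 on G[3,0]
R11: Y=0.1018 on G[2,1]
C2: Y=0.000 on G[1,5]
C3: Y=0.000 on G[5,4]
R12: Y=0.005319 on G[5,2]
L1: row V4−V5=0, i_L1 at 4,5
R13: Y=0.4184 on G[3,0]
R14: Y=0.5682 on G[2,0]
I3: z[4]−=0.127, z[0]+=0.127
solve → V1=-0.6518, V2=-0.09622, V3=-0.1063, V4=-0.8297, V5=-0.8297
aux → i_L1=-0.01230

-0.8297 V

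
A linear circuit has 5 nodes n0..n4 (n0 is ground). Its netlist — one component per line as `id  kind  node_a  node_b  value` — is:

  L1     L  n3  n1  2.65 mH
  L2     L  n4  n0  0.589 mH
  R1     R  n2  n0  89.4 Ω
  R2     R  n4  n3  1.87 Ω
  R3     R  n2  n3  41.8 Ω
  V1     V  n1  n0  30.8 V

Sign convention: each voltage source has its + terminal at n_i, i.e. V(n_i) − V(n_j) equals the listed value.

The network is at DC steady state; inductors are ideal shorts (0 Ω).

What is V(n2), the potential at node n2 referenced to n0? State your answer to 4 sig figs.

Element admittances at DC:
  L1: short n3↔n1 (DC inductor)
  L2: short n4↔n0 (DC inductor)
  Y(R1) = 0.01119 S between n2,n0
  Y(R2) = 0.5348 S between n4,n3
  Y(R3) = 0.02392 S between n2,n3
  V1: constraint V(n1)−V(n0) = 30.8
Assemble and solve the 7×7 MNA system:
  V(n1)=30.80  V(n2)=20.99  V(n3)=30.80  V(n4)=0.000
  i(L1)=-16.71  i(L2)=16.47  i(V1)=-16.71

20.99 V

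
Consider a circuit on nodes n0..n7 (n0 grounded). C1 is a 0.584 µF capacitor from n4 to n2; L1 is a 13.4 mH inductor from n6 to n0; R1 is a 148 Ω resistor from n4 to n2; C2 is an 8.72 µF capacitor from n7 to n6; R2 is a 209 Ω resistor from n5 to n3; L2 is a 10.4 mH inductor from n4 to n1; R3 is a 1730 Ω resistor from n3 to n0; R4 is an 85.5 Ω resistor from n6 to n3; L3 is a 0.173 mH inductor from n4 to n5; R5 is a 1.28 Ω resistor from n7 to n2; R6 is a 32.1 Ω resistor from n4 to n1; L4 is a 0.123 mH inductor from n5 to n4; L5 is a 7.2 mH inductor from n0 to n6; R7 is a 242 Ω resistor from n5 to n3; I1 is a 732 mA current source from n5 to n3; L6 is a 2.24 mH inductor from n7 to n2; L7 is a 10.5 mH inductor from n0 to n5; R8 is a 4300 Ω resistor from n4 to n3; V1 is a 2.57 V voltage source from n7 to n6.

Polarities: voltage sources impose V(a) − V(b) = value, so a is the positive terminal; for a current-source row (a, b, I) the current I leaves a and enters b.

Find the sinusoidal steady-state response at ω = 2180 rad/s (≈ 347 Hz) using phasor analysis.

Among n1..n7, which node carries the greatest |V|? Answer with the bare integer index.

3

Element admittances at ω=2180 rad/s:
  Y(C1) = 0.000+0.001273j S between n4,n2
  Y(L1) = 0.000-0.03423j S between n6,n0
  Y(R1) = 0.006757+0.000j S between n4,n2
  Y(C2) = 0.000+0.01901j S between n7,n6
  Y(R2) = 0.004785+0.000j S between n5,n3
  Y(L2) = 0.000-0.04411j S between n4,n1
  Y(R3) = 0.0005780+0.000j S between n3,n0
  Y(R4) = 0.01170+0.000j S between n6,n3
  Y(L3) = 0.000-2.652j S between n4,n5
  Y(R5) = 0.7812+0.000j S between n7,n2
  Y(R6) = 0.03115+0.000j S between n4,n1
  Y(L4) = 0.000-3.729j S between n5,n4
  Y(L5) = 0.000-0.06371j S between n0,n6
  Y(R7) = 0.004132+0.000j S between n5,n3
  I1: injects 0.732 A into n3 (from n5)
  Y(L6) = 0.000-0.2048j S between n7,n2
  Y(L7) = 0.000-0.04369j S between n0,n5
  Y(R8) = 0.0002326+0.000j S between n4,n3
  V1: constraint V(n7)−V(n6) = 2.57
Assemble and solve the 8×8 MNA system:
  V(n1)=-3.397-8.199j  V(n2)=4.054+3.346j  V(n3)=33.54-1.614j  V(n4)=-3.397-8.199j  V(n5)=-3.383-8.206j  V(n6)=1.500+3.462j  V(n7)=4.070+3.462j
  i(V1)=-0.03565-0.1364j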